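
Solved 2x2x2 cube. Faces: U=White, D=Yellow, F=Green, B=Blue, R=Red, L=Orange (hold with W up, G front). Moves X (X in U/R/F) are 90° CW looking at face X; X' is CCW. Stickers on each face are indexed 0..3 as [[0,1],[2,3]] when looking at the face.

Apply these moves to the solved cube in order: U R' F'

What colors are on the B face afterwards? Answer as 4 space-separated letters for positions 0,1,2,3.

Answer: Y O Y B

Derivation:
After move 1 (U): U=WWWW F=RRGG R=BBRR B=OOBB L=GGOO
After move 2 (R'): R=BRBR U=WBWO F=RWGW D=YRYG B=YOYB
After move 3 (F'): F=WWRG U=WBBB R=RRYR D=GOYG L=GOOW
Query: B face = YOYB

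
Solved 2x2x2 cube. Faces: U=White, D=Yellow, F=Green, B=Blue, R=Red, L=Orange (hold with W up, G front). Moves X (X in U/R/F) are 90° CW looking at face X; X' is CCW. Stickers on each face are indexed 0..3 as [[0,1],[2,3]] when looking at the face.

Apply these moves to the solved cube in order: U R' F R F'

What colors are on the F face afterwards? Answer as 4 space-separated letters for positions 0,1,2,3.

Answer: B G G W

Derivation:
After move 1 (U): U=WWWW F=RRGG R=BBRR B=OOBB L=GGOO
After move 2 (R'): R=BRBR U=WBWO F=RWGW D=YRYG B=YOYB
After move 3 (F): F=GRWW U=WBOG R=WROR D=BBYG L=GYOR
After move 4 (R): R=OWRR U=WROW F=GBWG D=BYYY B=GOBB
After move 5 (F'): F=BGGW U=WROR R=YWBR D=YRYY L=GWOO
Query: F face = BGGW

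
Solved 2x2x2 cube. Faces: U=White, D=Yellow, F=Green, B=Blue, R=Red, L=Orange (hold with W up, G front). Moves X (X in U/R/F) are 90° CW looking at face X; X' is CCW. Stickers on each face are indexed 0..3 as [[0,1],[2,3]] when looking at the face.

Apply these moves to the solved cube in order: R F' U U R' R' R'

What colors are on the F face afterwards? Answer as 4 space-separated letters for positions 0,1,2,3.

After move 1 (R): R=RRRR U=WGWG F=GYGY D=YBYB B=WBWB
After move 2 (F'): F=YYGG U=WGRR R=BRYR D=OOYB L=OGOW
After move 3 (U): U=RWRG F=BRGG R=WBYR B=OGWB L=YYOW
After move 4 (U): U=RRGW F=WBGG R=OGYR B=YYWB L=BROW
After move 5 (R'): R=GROY U=RWGY F=WRGW D=OBYG B=BYOB
After move 6 (R'): R=RYGO U=ROGB F=WWGY D=ORYW B=GYBB
After move 7 (R'): R=YORG U=RBGG F=WOGB D=OWYY B=WYRB
Query: F face = WOGB

Answer: W O G B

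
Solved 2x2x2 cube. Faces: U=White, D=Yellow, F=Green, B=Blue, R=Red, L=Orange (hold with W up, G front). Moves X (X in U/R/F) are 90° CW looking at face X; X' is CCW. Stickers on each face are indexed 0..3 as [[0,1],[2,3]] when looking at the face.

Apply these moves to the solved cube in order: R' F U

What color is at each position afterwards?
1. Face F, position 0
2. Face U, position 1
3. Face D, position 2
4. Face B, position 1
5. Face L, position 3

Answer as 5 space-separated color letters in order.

After move 1 (R'): R=RRRR U=WBWB F=GWGW D=YGYG B=YBYB
After move 2 (F): F=GGWW U=WBOO R=WRBR D=RRYG L=OYOG
After move 3 (U): U=OWOB F=WRWW R=YBBR B=OYYB L=GGOG
Query 1: F[0] = W
Query 2: U[1] = W
Query 3: D[2] = Y
Query 4: B[1] = Y
Query 5: L[3] = G

Answer: W W Y Y G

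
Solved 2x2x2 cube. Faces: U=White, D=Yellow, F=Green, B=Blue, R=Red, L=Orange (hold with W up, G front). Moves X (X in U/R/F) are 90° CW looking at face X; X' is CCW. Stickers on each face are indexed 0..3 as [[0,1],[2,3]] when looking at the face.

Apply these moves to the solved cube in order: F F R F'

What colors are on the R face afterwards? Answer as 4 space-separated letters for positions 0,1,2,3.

After move 1 (F): F=GGGG U=WWOO R=WRWR D=RRYY L=OYOY
After move 2 (F): F=GGGG U=WWYY R=OROR D=WWYY L=OROR
After move 3 (R): R=OORR U=WGYG F=GWGY D=WBYB B=YBWB
After move 4 (F'): F=WYGG U=WGOR R=BOWR D=RRYB L=OGOY
Query: R face = BOWR

Answer: B O W R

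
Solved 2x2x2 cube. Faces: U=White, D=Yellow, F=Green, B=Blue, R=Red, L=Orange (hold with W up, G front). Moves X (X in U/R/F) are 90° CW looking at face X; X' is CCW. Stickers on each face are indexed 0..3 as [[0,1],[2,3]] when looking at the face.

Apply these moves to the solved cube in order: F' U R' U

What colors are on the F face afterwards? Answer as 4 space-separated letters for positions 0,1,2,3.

Answer: B R G W

Derivation:
After move 1 (F'): F=GGGG U=WWRR R=YRYR D=OOYY L=OWOW
After move 2 (U): U=RWRW F=YRGG R=BBYR B=OWBB L=GGOW
After move 3 (R'): R=BRBY U=RBRO F=YWGW D=ORYG B=YWOB
After move 4 (U): U=RROB F=BRGW R=YWBY B=GGOB L=YWOW
Query: F face = BRGW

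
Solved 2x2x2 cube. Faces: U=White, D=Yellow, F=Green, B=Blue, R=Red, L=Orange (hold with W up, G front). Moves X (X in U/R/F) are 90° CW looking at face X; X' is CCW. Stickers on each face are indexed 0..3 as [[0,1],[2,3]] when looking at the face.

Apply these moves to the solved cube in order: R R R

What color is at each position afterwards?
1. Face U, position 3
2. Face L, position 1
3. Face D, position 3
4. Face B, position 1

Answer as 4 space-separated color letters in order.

After move 1 (R): R=RRRR U=WGWG F=GYGY D=YBYB B=WBWB
After move 2 (R): R=RRRR U=WYWY F=GBGB D=YWYW B=GBGB
After move 3 (R): R=RRRR U=WBWB F=GWGW D=YGYG B=YBYB
Query 1: U[3] = B
Query 2: L[1] = O
Query 3: D[3] = G
Query 4: B[1] = B

Answer: B O G B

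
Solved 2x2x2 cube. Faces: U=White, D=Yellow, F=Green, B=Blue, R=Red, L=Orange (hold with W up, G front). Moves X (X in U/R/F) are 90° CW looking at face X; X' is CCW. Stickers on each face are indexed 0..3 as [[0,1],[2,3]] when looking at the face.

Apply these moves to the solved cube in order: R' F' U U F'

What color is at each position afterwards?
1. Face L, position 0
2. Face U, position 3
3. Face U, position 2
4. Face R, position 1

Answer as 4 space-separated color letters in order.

After move 1 (R'): R=RRRR U=WBWB F=GWGW D=YGYG B=YBYB
After move 2 (F'): F=WWGG U=WBRR R=GRYR D=OOYG L=OBOW
After move 3 (U): U=RWRB F=GRGG R=YBYR B=OBYB L=WWOW
After move 4 (U): U=RRBW F=YBGG R=OBYR B=WWYB L=GROW
After move 5 (F'): F=BGYG U=RROY R=OBOR D=RWYG L=GWOB
Query 1: L[0] = G
Query 2: U[3] = Y
Query 3: U[2] = O
Query 4: R[1] = B

Answer: G Y O B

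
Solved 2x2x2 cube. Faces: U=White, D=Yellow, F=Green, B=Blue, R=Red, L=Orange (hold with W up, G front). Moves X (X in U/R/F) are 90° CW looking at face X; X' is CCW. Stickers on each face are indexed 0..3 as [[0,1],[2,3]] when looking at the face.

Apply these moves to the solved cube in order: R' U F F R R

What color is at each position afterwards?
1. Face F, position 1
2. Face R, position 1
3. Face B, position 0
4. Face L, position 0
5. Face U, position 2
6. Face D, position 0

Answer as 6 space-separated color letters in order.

Answer: Y W R G G B

Derivation:
After move 1 (R'): R=RRRR U=WBWB F=GWGW D=YGYG B=YBYB
After move 2 (U): U=WWBB F=RRGW R=YBRR B=OOYB L=GWOO
After move 3 (F): F=GRWR U=WWOW R=BBBR D=RYYG L=GYOG
After move 4 (F): F=WGRR U=WWGY R=OBWR D=BBYG L=GROY
After move 5 (R): R=WORB U=WGGR F=WBRG D=BYYO B=YOWB
After move 6 (R): R=RWBO U=WBGG F=WYRO D=BWYY B=ROGB
Query 1: F[1] = Y
Query 2: R[1] = W
Query 3: B[0] = R
Query 4: L[0] = G
Query 5: U[2] = G
Query 6: D[0] = B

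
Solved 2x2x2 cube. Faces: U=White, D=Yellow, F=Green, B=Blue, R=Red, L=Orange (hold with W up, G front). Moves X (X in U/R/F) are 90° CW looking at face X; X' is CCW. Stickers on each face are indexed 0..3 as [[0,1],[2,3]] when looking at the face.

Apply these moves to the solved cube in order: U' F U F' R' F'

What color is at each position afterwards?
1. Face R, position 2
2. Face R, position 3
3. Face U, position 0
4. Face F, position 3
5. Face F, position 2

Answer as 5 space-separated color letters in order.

After move 1 (U'): U=WWWW F=OOGG R=GGRR B=RRBB L=BBOO
After move 2 (F): F=GOGO U=WWOB R=WGWR D=RGYY L=BYOY
After move 3 (U): U=OWBW F=WGGO R=RRWR B=BYBB L=GOOY
After move 4 (F'): F=GOWG U=OWRW R=GRRR D=OYYY L=GWOB
After move 5 (R'): R=RRGR U=OBRB F=GWWW D=OOYG B=YYYB
After move 6 (F'): F=WWGW U=OBRG R=OROR D=WBYG L=GBOR
Query 1: R[2] = O
Query 2: R[3] = R
Query 3: U[0] = O
Query 4: F[3] = W
Query 5: F[2] = G

Answer: O R O W G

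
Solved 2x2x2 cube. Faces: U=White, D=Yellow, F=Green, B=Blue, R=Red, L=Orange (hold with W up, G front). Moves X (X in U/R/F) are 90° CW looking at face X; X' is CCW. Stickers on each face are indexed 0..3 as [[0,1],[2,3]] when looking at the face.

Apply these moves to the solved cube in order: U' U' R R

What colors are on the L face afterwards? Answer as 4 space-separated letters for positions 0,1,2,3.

After move 1 (U'): U=WWWW F=OOGG R=GGRR B=RRBB L=BBOO
After move 2 (U'): U=WWWW F=BBGG R=OORR B=GGBB L=RROO
After move 3 (R): R=RORO U=WBWG F=BYGY D=YBYG B=WGWB
After move 4 (R): R=RROO U=WYWY F=BBGG D=YWYW B=GGBB
Query: L face = RROO

Answer: R R O O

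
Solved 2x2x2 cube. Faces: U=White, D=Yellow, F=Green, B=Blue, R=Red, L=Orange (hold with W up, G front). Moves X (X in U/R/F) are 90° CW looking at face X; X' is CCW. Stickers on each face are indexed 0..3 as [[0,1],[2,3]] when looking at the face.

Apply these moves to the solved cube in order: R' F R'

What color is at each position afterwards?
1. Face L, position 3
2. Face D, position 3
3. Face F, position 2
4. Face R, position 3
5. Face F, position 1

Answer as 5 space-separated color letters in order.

Answer: G W W B B

Derivation:
After move 1 (R'): R=RRRR U=WBWB F=GWGW D=YGYG B=YBYB
After move 2 (F): F=GGWW U=WBOO R=WRBR D=RRYG L=OYOG
After move 3 (R'): R=RRWB U=WYOY F=GBWO D=RGYW B=GBRB
Query 1: L[3] = G
Query 2: D[3] = W
Query 3: F[2] = W
Query 4: R[3] = B
Query 5: F[1] = B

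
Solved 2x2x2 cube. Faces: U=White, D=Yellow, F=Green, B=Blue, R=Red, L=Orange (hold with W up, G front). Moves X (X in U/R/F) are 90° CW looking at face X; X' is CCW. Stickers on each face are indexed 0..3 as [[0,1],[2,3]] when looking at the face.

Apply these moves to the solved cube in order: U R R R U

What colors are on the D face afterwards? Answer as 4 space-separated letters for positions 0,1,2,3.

Answer: Y R Y G

Derivation:
After move 1 (U): U=WWWW F=RRGG R=BBRR B=OOBB L=GGOO
After move 2 (R): R=RBRB U=WRWG F=RYGY D=YBYO B=WOWB
After move 3 (R): R=RRBB U=WYWY F=RBGO D=YWYW B=GORB
After move 4 (R): R=BRBR U=WBWO F=RWGW D=YRYG B=YOYB
After move 5 (U): U=WWOB F=BRGW R=YOBR B=GGYB L=RWOO
Query: D face = YRYG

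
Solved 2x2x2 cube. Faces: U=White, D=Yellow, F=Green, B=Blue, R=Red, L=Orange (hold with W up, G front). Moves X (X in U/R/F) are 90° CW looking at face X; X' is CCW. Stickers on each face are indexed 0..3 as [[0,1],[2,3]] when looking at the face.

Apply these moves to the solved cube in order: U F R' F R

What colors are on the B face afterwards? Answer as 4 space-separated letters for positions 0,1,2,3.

After move 1 (U): U=WWWW F=RRGG R=BBRR B=OOBB L=GGOO
After move 2 (F): F=GRGR U=WWOG R=WBWR D=RBYY L=GYOY
After move 3 (R'): R=BRWW U=WBOO F=GWGG D=RRYR B=YOBB
After move 4 (F): F=GGGW U=WBYY R=OROW D=WBYR L=GROR
After move 5 (R): R=OOWR U=WGYW F=GBGR D=WBYY B=YOBB
Query: B face = YOBB

Answer: Y O B B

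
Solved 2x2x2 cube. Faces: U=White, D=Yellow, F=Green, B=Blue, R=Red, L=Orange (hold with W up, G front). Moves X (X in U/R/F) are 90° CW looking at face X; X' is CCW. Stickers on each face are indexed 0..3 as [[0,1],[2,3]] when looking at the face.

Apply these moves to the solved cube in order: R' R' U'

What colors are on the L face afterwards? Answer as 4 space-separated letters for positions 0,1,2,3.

After move 1 (R'): R=RRRR U=WBWB F=GWGW D=YGYG B=YBYB
After move 2 (R'): R=RRRR U=WYWY F=GBGB D=YWYW B=GBGB
After move 3 (U'): U=YYWW F=OOGB R=GBRR B=RRGB L=GBOO
Query: L face = GBOO

Answer: G B O O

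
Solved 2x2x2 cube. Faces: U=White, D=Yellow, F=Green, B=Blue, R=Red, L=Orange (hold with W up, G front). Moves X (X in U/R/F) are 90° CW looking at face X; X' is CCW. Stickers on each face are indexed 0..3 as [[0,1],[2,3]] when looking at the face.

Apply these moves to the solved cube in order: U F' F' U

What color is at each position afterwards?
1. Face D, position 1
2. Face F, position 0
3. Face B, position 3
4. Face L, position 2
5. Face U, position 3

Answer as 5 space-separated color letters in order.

Answer: W O B O W

Derivation:
After move 1 (U): U=WWWW F=RRGG R=BBRR B=OOBB L=GGOO
After move 2 (F'): F=RGRG U=WWBR R=YBYR D=GOYY L=GWOW
After move 3 (F'): F=GGRR U=WWYY R=OBGR D=WWYY L=GROB
After move 4 (U): U=YWYW F=OBRR R=OOGR B=GRBB L=GGOB
Query 1: D[1] = W
Query 2: F[0] = O
Query 3: B[3] = B
Query 4: L[2] = O
Query 5: U[3] = W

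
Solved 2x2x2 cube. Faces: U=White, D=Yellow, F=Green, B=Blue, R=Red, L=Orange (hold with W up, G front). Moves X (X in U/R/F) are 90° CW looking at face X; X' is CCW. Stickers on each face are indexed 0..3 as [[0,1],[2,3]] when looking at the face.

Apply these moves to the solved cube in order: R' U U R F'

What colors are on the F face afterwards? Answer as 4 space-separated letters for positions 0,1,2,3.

After move 1 (R'): R=RRRR U=WBWB F=GWGW D=YGYG B=YBYB
After move 2 (U): U=WWBB F=RRGW R=YBRR B=OOYB L=GWOO
After move 3 (U): U=BWBW F=YBGW R=OORR B=GWYB L=RROO
After move 4 (R): R=RORO U=BBBW F=YGGG D=YYYG B=WWWB
After move 5 (F'): F=GGYG U=BBRR R=YOYO D=ROYG L=RWOB
Query: F face = GGYG

Answer: G G Y G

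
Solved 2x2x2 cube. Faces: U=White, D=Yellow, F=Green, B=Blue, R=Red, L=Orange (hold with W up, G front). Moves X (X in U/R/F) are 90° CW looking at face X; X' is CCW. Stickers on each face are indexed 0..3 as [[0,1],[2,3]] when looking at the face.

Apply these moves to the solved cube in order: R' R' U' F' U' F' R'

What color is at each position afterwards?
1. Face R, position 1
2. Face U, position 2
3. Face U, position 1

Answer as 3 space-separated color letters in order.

Answer: R O G

Derivation:
After move 1 (R'): R=RRRR U=WBWB F=GWGW D=YGYG B=YBYB
After move 2 (R'): R=RRRR U=WYWY F=GBGB D=YWYW B=GBGB
After move 3 (U'): U=YYWW F=OOGB R=GBRR B=RRGB L=GBOO
After move 4 (F'): F=OBOG U=YYGR R=WBYR D=BOYW L=GWOW
After move 5 (U'): U=YRYG F=GWOG R=OBYR B=WBGB L=RROW
After move 6 (F'): F=WGGO U=YROY R=OBBR D=RWYW L=RGOY
After move 7 (R'): R=BROB U=YGOW F=WRGY D=RGYO B=WBWB
Query 1: R[1] = R
Query 2: U[2] = O
Query 3: U[1] = G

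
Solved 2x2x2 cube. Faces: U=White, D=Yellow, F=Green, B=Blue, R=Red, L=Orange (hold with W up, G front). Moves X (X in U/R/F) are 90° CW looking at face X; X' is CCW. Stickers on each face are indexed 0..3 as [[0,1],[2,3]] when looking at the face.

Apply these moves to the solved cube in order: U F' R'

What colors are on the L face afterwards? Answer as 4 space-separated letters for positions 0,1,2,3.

After move 1 (U): U=WWWW F=RRGG R=BBRR B=OOBB L=GGOO
After move 2 (F'): F=RGRG U=WWBR R=YBYR D=GOYY L=GWOW
After move 3 (R'): R=BRYY U=WBBO F=RWRR D=GGYG B=YOOB
Query: L face = GWOW

Answer: G W O W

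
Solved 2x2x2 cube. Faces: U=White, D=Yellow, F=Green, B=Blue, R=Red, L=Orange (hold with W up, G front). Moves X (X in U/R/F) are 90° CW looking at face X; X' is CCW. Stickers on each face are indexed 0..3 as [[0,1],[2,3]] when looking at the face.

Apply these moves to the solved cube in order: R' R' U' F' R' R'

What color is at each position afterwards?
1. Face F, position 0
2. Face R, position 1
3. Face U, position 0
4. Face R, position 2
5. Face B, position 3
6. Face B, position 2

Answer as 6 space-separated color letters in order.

After move 1 (R'): R=RRRR U=WBWB F=GWGW D=YGYG B=YBYB
After move 2 (R'): R=RRRR U=WYWY F=GBGB D=YWYW B=GBGB
After move 3 (U'): U=YYWW F=OOGB R=GBRR B=RRGB L=GBOO
After move 4 (F'): F=OBOG U=YYGR R=WBYR D=BOYW L=GWOW
After move 5 (R'): R=BRWY U=YGGR F=OYOR D=BBYG B=WROB
After move 6 (R'): R=RYBW U=YOGW F=OGOR D=BYYR B=GRBB
Query 1: F[0] = O
Query 2: R[1] = Y
Query 3: U[0] = Y
Query 4: R[2] = B
Query 5: B[3] = B
Query 6: B[2] = B

Answer: O Y Y B B B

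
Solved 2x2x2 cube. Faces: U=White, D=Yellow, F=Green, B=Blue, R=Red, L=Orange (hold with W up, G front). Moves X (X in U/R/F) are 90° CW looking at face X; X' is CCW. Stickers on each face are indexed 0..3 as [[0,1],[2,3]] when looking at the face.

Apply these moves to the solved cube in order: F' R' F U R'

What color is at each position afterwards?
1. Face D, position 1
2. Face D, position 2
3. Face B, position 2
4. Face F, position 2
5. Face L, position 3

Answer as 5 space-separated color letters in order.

Answer: R Y R R G

Derivation:
After move 1 (F'): F=GGGG U=WWRR R=YRYR D=OOYY L=OWOW
After move 2 (R'): R=RRYY U=WBRB F=GWGR D=OGYG B=YBOB
After move 3 (F): F=GGRW U=WBWW R=RRBY D=YRYG L=OOOG
After move 4 (U): U=WWWB F=RRRW R=YBBY B=OOOB L=GGOG
After move 5 (R'): R=BYYB U=WOWO F=RWRB D=YRYW B=GORB
Query 1: D[1] = R
Query 2: D[2] = Y
Query 3: B[2] = R
Query 4: F[2] = R
Query 5: L[3] = G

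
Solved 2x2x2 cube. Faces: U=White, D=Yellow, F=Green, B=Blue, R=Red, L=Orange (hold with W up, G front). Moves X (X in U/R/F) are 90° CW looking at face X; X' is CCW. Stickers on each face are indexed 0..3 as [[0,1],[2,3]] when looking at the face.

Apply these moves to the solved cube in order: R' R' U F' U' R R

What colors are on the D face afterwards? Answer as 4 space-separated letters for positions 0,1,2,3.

After move 1 (R'): R=RRRR U=WBWB F=GWGW D=YGYG B=YBYB
After move 2 (R'): R=RRRR U=WYWY F=GBGB D=YWYW B=GBGB
After move 3 (U): U=WWYY F=RRGB R=GBRR B=OOGB L=GBOO
After move 4 (F'): F=RBRG U=WWGR R=WBYR D=BOYW L=GYOY
After move 5 (U'): U=WRWG F=GYRG R=RBYR B=WBGB L=OOOY
After move 6 (R): R=YRRB U=WYWG F=GORW D=BGYW B=GBRB
After move 7 (R): R=RYBR U=WOWW F=GGRW D=BRYG B=GBYB
Query: D face = BRYG

Answer: B R Y G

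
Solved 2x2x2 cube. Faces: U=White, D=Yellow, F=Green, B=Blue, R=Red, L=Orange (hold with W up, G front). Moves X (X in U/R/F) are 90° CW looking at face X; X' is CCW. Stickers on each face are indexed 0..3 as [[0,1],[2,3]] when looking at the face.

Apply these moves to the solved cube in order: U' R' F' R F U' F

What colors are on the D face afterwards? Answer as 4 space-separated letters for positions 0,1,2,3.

After move 1 (U'): U=WWWW F=OOGG R=GGRR B=RRBB L=BBOO
After move 2 (R'): R=GRGR U=WBWR F=OWGW D=YOYG B=YRYB
After move 3 (F'): F=WWOG U=WBGG R=ORYR D=BOYG L=BROW
After move 4 (R): R=YORR U=WWGG F=WOOG D=BYYY B=GRBB
After move 5 (F): F=OWGO U=WWWR R=GOGR D=RYYY L=BBOY
After move 6 (U'): U=WRWW F=BBGO R=OWGR B=GOBB L=GROY
After move 7 (F): F=GBOB U=WRYR R=WWWR D=GOYY L=GROY
Query: D face = GOYY

Answer: G O Y Y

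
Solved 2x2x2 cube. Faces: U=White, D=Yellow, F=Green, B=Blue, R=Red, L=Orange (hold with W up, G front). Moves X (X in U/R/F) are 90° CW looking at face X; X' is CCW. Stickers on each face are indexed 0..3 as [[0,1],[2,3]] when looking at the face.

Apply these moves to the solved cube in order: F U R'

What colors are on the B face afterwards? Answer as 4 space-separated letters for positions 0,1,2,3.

Answer: Y Y R B

Derivation:
After move 1 (F): F=GGGG U=WWOO R=WRWR D=RRYY L=OYOY
After move 2 (U): U=OWOW F=WRGG R=BBWR B=OYBB L=GGOY
After move 3 (R'): R=BRBW U=OBOO F=WWGW D=RRYG B=YYRB
Query: B face = YYRB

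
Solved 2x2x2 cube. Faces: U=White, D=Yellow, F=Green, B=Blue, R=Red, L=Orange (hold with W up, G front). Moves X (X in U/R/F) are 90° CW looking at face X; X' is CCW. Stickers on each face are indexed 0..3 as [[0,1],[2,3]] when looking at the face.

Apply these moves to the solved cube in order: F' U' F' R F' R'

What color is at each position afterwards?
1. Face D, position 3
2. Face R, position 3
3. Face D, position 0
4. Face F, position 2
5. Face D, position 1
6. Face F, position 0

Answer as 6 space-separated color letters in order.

Answer: O B R W Y W

Derivation:
After move 1 (F'): F=GGGG U=WWRR R=YRYR D=OOYY L=OWOW
After move 2 (U'): U=WRWR F=OWGG R=GGYR B=YRBB L=BBOW
After move 3 (F'): F=WGOG U=WRGY R=OGOR D=BWYY L=BROW
After move 4 (R): R=OORG U=WGGG F=WWOY D=BBYY B=YRRB
After move 5 (F'): F=WYWO U=WGOR R=BOBG D=RWYY L=BGOG
After move 6 (R'): R=OGBB U=WROY F=WGWR D=RYYO B=YRWB
Query 1: D[3] = O
Query 2: R[3] = B
Query 3: D[0] = R
Query 4: F[2] = W
Query 5: D[1] = Y
Query 6: F[0] = W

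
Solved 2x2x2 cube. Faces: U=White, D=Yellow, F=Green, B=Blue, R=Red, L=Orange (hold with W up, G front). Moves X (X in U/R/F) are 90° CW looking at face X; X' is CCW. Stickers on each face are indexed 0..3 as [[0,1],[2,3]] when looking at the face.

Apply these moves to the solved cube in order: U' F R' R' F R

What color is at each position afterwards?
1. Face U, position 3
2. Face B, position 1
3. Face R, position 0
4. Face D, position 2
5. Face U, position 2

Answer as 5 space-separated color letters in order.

After move 1 (U'): U=WWWW F=OOGG R=GGRR B=RRBB L=BBOO
After move 2 (F): F=GOGO U=WWOB R=WGWR D=RGYY L=BYOY
After move 3 (R'): R=GRWW U=WBOR F=GWGB D=ROYO B=YRGB
After move 4 (R'): R=RWGW U=WGOY F=GBGR D=RWYB B=OROB
After move 5 (F): F=GGRB U=WGYY R=OWYW D=GRYB L=BROW
After move 6 (R): R=YOWW U=WGYB F=GRRB D=GOYO B=YRGB
Query 1: U[3] = B
Query 2: B[1] = R
Query 3: R[0] = Y
Query 4: D[2] = Y
Query 5: U[2] = Y

Answer: B R Y Y Y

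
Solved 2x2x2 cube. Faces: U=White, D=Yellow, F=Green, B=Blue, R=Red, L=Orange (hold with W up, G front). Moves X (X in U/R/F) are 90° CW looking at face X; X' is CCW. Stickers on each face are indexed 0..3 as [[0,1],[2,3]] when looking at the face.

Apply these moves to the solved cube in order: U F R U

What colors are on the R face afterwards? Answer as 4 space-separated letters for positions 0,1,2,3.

Answer: G O R B

Derivation:
After move 1 (U): U=WWWW F=RRGG R=BBRR B=OOBB L=GGOO
After move 2 (F): F=GRGR U=WWOG R=WBWR D=RBYY L=GYOY
After move 3 (R): R=WWRB U=WROR F=GBGY D=RBYO B=GOWB
After move 4 (U): U=OWRR F=WWGY R=GORB B=GYWB L=GBOY
Query: R face = GORB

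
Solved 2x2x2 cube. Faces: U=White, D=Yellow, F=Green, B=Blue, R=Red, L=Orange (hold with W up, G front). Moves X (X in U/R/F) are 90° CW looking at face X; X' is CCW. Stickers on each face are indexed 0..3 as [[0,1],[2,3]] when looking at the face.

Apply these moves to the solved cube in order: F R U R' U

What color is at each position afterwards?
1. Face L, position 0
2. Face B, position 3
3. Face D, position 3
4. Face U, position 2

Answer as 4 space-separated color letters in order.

Answer: W B Y O

Derivation:
After move 1 (F): F=GGGG U=WWOO R=WRWR D=RRYY L=OYOY
After move 2 (R): R=WWRR U=WGOG F=GRGY D=RBYB B=OBWB
After move 3 (U): U=OWGG F=WWGY R=OBRR B=OYWB L=GROY
After move 4 (R'): R=BROR U=OWGO F=WWGG D=RWYY B=BYBB
After move 5 (U): U=GOOW F=BRGG R=BYOR B=GRBB L=WWOY
Query 1: L[0] = W
Query 2: B[3] = B
Query 3: D[3] = Y
Query 4: U[2] = O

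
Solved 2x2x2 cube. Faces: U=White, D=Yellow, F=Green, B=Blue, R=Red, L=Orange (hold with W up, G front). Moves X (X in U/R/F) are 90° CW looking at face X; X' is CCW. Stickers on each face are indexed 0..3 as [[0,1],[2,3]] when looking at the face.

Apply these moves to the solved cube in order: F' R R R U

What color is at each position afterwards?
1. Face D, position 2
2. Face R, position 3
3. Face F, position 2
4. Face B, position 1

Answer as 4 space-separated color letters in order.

After move 1 (F'): F=GGGG U=WWRR R=YRYR D=OOYY L=OWOW
After move 2 (R): R=YYRR U=WGRG F=GOGY D=OBYB B=RBWB
After move 3 (R): R=RYRY U=WORY F=GBGB D=OWYR B=GBGB
After move 4 (R): R=RRYY U=WBRB F=GWGR D=OGYG B=YBOB
After move 5 (U): U=RWBB F=RRGR R=YBYY B=OWOB L=GWOW
Query 1: D[2] = Y
Query 2: R[3] = Y
Query 3: F[2] = G
Query 4: B[1] = W

Answer: Y Y G W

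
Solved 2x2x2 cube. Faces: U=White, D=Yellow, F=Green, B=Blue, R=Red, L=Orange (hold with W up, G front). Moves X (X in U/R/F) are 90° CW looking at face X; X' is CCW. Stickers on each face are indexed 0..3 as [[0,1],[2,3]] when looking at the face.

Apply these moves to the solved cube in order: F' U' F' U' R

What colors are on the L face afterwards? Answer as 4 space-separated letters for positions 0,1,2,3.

Answer: Y R O W

Derivation:
After move 1 (F'): F=GGGG U=WWRR R=YRYR D=OOYY L=OWOW
After move 2 (U'): U=WRWR F=OWGG R=GGYR B=YRBB L=BBOW
After move 3 (F'): F=WGOG U=WRGY R=OGOR D=BWYY L=BROW
After move 4 (U'): U=RYWG F=BROG R=WGOR B=OGBB L=YROW
After move 5 (R): R=OWRG U=RRWG F=BWOY D=BBYO B=GGYB
Query: L face = YROW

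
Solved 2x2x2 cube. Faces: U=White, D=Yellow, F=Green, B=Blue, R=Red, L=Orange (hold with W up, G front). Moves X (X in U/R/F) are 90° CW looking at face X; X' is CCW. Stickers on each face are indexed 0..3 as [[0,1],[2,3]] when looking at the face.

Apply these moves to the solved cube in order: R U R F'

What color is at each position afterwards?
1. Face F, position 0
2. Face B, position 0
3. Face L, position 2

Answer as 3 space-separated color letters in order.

After move 1 (R): R=RRRR U=WGWG F=GYGY D=YBYB B=WBWB
After move 2 (U): U=WWGG F=RRGY R=WBRR B=OOWB L=GYOO
After move 3 (R): R=RWRB U=WRGY F=RBGB D=YWYO B=GOWB
After move 4 (F'): F=BBRG U=WRRR R=WWYB D=YOYO L=GYOG
Query 1: F[0] = B
Query 2: B[0] = G
Query 3: L[2] = O

Answer: B G O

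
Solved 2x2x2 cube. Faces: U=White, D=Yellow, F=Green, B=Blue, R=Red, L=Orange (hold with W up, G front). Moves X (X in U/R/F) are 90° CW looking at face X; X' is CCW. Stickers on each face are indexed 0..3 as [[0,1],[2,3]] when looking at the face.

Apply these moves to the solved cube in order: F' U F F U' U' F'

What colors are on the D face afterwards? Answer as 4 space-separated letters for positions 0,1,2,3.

After move 1 (F'): F=GGGG U=WWRR R=YRYR D=OOYY L=OWOW
After move 2 (U): U=RWRW F=YRGG R=BBYR B=OWBB L=GGOW
After move 3 (F): F=GYGR U=RWWG R=RBWR D=YBYY L=GOOO
After move 4 (F): F=GGRY U=RWOO R=WBGR D=WRYY L=GYOB
After move 5 (U'): U=WORO F=GYRY R=GGGR B=WBBB L=OWOB
After move 6 (U'): U=OOWR F=OWRY R=GYGR B=GGBB L=WBOB
After move 7 (F'): F=WYOR U=OOGG R=RYWR D=BBYY L=WROW
Query: D face = BBYY

Answer: B B Y Y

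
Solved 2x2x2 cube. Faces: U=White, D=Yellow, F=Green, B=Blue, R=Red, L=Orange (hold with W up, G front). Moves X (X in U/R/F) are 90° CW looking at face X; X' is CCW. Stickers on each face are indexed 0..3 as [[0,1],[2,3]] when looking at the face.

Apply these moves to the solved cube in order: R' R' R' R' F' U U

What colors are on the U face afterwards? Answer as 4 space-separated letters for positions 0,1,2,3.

Answer: R R W W

Derivation:
After move 1 (R'): R=RRRR U=WBWB F=GWGW D=YGYG B=YBYB
After move 2 (R'): R=RRRR U=WYWY F=GBGB D=YWYW B=GBGB
After move 3 (R'): R=RRRR U=WGWG F=GYGY D=YBYB B=WBWB
After move 4 (R'): R=RRRR U=WWWW F=GGGG D=YYYY B=BBBB
After move 5 (F'): F=GGGG U=WWRR R=YRYR D=OOYY L=OWOW
After move 6 (U): U=RWRW F=YRGG R=BBYR B=OWBB L=GGOW
After move 7 (U): U=RRWW F=BBGG R=OWYR B=GGBB L=YROW
Query: U face = RRWW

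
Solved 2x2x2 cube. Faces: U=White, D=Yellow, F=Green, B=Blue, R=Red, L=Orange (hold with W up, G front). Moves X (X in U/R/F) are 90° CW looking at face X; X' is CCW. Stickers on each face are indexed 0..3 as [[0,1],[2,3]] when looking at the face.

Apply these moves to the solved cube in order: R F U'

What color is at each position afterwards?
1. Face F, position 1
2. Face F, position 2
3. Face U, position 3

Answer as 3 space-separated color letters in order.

After move 1 (R): R=RRRR U=WGWG F=GYGY D=YBYB B=WBWB
After move 2 (F): F=GGYY U=WGOO R=WRGR D=RRYB L=OYOB
After move 3 (U'): U=GOWO F=OYYY R=GGGR B=WRWB L=WBOB
Query 1: F[1] = Y
Query 2: F[2] = Y
Query 3: U[3] = O

Answer: Y Y O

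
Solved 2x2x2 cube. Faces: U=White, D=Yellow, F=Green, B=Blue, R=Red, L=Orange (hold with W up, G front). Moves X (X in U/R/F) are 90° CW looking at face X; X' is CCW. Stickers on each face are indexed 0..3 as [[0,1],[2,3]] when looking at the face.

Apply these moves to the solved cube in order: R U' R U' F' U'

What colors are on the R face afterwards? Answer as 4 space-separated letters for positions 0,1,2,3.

Answer: B B Y Y

Derivation:
After move 1 (R): R=RRRR U=WGWG F=GYGY D=YBYB B=WBWB
After move 2 (U'): U=GGWW F=OOGY R=GYRR B=RRWB L=WBOO
After move 3 (R): R=RGRY U=GOWY F=OBGB D=YWYR B=WRGB
After move 4 (U'): U=OYGW F=WBGB R=OBRY B=RGGB L=WROO
After move 5 (F'): F=BBWG U=OYOR R=WBYY D=ROYR L=WWOG
After move 6 (U'): U=YROO F=WWWG R=BBYY B=WBGB L=RGOG
Query: R face = BBYY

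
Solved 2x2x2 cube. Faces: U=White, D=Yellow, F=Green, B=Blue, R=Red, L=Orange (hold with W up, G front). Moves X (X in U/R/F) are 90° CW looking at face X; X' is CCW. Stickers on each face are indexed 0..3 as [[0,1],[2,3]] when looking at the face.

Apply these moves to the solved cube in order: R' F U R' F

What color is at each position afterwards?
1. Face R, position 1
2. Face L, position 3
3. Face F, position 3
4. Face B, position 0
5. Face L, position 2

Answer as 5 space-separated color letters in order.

After move 1 (R'): R=RRRR U=WBWB F=GWGW D=YGYG B=YBYB
After move 2 (F): F=GGWW U=WBOO R=WRBR D=RRYG L=OYOG
After move 3 (U): U=OWOB F=WRWW R=YBBR B=OYYB L=GGOG
After move 4 (R'): R=BRYB U=OYOO F=WWWB D=RRYW B=GYRB
After move 5 (F): F=WWBW U=OYGG R=OROB D=YBYW L=GROR
Query 1: R[1] = R
Query 2: L[3] = R
Query 3: F[3] = W
Query 4: B[0] = G
Query 5: L[2] = O

Answer: R R W G O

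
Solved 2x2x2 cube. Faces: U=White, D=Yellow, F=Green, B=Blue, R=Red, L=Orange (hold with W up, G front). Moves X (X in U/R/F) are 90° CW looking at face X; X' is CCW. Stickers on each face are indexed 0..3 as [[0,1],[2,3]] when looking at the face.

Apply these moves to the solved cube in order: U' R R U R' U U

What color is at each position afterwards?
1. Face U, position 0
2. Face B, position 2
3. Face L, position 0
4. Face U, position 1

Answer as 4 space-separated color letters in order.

Answer: B W R Y

Derivation:
After move 1 (U'): U=WWWW F=OOGG R=GGRR B=RRBB L=BBOO
After move 2 (R): R=RGRG U=WOWG F=OYGY D=YBYR B=WRWB
After move 3 (R): R=RRGG U=WYWY F=OBGR D=YWYW B=GROB
After move 4 (U): U=WWYY F=RRGR R=GRGG B=BBOB L=OBOO
After move 5 (R'): R=RGGG U=WOYB F=RWGY D=YRYR B=WBWB
After move 6 (U): U=YWBO F=RGGY R=WBGG B=OBWB L=RWOO
After move 7 (U): U=BYOW F=WBGY R=OBGG B=RWWB L=RGOO
Query 1: U[0] = B
Query 2: B[2] = W
Query 3: L[0] = R
Query 4: U[1] = Y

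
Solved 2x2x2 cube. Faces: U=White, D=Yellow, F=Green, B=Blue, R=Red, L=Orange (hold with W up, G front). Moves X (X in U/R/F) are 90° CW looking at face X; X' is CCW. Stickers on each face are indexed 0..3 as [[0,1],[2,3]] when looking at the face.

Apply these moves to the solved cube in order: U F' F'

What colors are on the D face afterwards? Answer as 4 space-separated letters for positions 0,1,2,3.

After move 1 (U): U=WWWW F=RRGG R=BBRR B=OOBB L=GGOO
After move 2 (F'): F=RGRG U=WWBR R=YBYR D=GOYY L=GWOW
After move 3 (F'): F=GGRR U=WWYY R=OBGR D=WWYY L=GROB
Query: D face = WWYY

Answer: W W Y Y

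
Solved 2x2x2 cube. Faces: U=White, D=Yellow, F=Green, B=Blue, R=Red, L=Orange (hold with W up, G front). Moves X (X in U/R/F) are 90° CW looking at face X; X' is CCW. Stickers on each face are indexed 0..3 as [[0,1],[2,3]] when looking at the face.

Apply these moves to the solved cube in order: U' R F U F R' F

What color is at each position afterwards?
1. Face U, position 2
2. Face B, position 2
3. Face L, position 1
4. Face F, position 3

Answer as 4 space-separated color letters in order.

Answer: R W G W

Derivation:
After move 1 (U'): U=WWWW F=OOGG R=GGRR B=RRBB L=BBOO
After move 2 (R): R=RGRG U=WOWG F=OYGY D=YBYR B=WRWB
After move 3 (F): F=GOYY U=WOOB R=WGGG D=RRYR L=BYOB
After move 4 (U): U=OWBO F=WGYY R=WRGG B=BYWB L=GOOB
After move 5 (F): F=YWYG U=OWBO R=BROG D=GWYR L=GROR
After move 6 (R'): R=RGBO U=OWBB F=YWYO D=GWYG B=RYWB
After move 7 (F): F=YYOW U=OWRR R=BGBO D=BRYG L=GGOW
Query 1: U[2] = R
Query 2: B[2] = W
Query 3: L[1] = G
Query 4: F[3] = W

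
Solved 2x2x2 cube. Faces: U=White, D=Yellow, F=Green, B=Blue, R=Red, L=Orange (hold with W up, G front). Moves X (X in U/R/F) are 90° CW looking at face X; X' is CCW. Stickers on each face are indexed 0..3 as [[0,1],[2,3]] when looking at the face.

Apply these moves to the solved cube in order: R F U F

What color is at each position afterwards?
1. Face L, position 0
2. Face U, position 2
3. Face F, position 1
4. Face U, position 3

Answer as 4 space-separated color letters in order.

Answer: G B W G

Derivation:
After move 1 (R): R=RRRR U=WGWG F=GYGY D=YBYB B=WBWB
After move 2 (F): F=GGYY U=WGOO R=WRGR D=RRYB L=OYOB
After move 3 (U): U=OWOG F=WRYY R=WBGR B=OYWB L=GGOB
After move 4 (F): F=YWYR U=OWBG R=OBGR D=GWYB L=GROR
Query 1: L[0] = G
Query 2: U[2] = B
Query 3: F[1] = W
Query 4: U[3] = G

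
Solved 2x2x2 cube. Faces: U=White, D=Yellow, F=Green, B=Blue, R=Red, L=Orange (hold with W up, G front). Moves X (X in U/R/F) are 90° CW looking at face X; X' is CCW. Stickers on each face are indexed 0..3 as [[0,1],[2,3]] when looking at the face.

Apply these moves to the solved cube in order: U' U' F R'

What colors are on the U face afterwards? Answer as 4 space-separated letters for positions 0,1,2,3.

After move 1 (U'): U=WWWW F=OOGG R=GGRR B=RRBB L=BBOO
After move 2 (U'): U=WWWW F=BBGG R=OORR B=GGBB L=RROO
After move 3 (F): F=GBGB U=WWOR R=WOWR D=ROYY L=RYOY
After move 4 (R'): R=ORWW U=WBOG F=GWGR D=RBYB B=YGOB
Query: U face = WBOG

Answer: W B O G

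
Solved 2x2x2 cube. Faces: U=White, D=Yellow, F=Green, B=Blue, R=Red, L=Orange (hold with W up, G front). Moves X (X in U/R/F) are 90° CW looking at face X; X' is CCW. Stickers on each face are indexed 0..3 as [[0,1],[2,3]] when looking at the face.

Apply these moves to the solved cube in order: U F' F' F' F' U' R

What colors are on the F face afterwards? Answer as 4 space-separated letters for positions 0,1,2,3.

Answer: G Y G Y

Derivation:
After move 1 (U): U=WWWW F=RRGG R=BBRR B=OOBB L=GGOO
After move 2 (F'): F=RGRG U=WWBR R=YBYR D=GOYY L=GWOW
After move 3 (F'): F=GGRR U=WWYY R=OBGR D=WWYY L=GROB
After move 4 (F'): F=GRGR U=WWOG R=WBWR D=RBYY L=GYOY
After move 5 (F'): F=RRGG U=WWWW R=BBRR D=YYYY L=GGOO
After move 6 (U'): U=WWWW F=GGGG R=RRRR B=BBBB L=OOOO
After move 7 (R): R=RRRR U=WGWG F=GYGY D=YBYB B=WBWB
Query: F face = GYGY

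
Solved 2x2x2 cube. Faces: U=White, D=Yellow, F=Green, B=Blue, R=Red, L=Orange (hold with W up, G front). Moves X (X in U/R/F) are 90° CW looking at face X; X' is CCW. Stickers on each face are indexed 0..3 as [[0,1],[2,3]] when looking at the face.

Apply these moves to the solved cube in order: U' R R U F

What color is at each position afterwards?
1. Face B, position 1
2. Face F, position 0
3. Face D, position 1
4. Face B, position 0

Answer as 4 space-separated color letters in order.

Answer: B G G B

Derivation:
After move 1 (U'): U=WWWW F=OOGG R=GGRR B=RRBB L=BBOO
After move 2 (R): R=RGRG U=WOWG F=OYGY D=YBYR B=WRWB
After move 3 (R): R=RRGG U=WYWY F=OBGR D=YWYW B=GROB
After move 4 (U): U=WWYY F=RRGR R=GRGG B=BBOB L=OBOO
After move 5 (F): F=GRRR U=WWOB R=YRYG D=GGYW L=OYOW
Query 1: B[1] = B
Query 2: F[0] = G
Query 3: D[1] = G
Query 4: B[0] = B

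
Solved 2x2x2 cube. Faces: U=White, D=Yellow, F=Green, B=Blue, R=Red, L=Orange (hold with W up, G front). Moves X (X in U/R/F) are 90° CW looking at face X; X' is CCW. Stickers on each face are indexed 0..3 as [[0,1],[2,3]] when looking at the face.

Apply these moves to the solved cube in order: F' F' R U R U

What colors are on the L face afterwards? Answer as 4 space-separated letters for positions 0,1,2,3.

After move 1 (F'): F=GGGG U=WWRR R=YRYR D=OOYY L=OWOW
After move 2 (F'): F=GGGG U=WWYY R=OROR D=WWYY L=OROR
After move 3 (R): R=OORR U=WGYG F=GWGY D=WBYB B=YBWB
After move 4 (U): U=YWGG F=OOGY R=YBRR B=ORWB L=GWOR
After move 5 (R): R=RYRB U=YOGY F=OBGB D=WWYO B=GRWB
After move 6 (U): U=GYYO F=RYGB R=GRRB B=GWWB L=OBOR
Query: L face = OBOR

Answer: O B O R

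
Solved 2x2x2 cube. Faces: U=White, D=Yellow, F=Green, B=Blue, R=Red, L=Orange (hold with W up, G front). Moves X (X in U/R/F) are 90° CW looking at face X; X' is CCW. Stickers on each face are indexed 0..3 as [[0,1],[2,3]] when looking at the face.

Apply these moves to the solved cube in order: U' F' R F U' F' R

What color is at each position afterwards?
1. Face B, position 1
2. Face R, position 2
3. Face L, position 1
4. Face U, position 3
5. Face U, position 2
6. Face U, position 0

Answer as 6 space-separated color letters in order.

Answer: Y G W Y O G

Derivation:
After move 1 (U'): U=WWWW F=OOGG R=GGRR B=RRBB L=BBOO
After move 2 (F'): F=OGOG U=WWGR R=YGYR D=BOYY L=BWOW
After move 3 (R): R=YYRG U=WGGG F=OOOY D=BBYR B=RRWB
After move 4 (F): F=OOYO U=WGWW R=GYGG D=RYYR L=BBOB
After move 5 (U'): U=GWWW F=BBYO R=OOGG B=GYWB L=RROB
After move 6 (F'): F=BOBY U=GWOG R=YORG D=RBYR L=RWOW
After move 7 (R): R=RYGO U=GOOY F=BBBR D=RWYG B=GYWB
Query 1: B[1] = Y
Query 2: R[2] = G
Query 3: L[1] = W
Query 4: U[3] = Y
Query 5: U[2] = O
Query 6: U[0] = G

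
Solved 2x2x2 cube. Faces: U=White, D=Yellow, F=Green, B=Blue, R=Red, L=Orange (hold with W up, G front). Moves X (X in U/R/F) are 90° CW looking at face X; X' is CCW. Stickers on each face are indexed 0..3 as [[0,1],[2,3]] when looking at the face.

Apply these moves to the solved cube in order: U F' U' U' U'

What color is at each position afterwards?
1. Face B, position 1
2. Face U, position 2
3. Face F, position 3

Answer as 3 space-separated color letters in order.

Answer: W R G

Derivation:
After move 1 (U): U=WWWW F=RRGG R=BBRR B=OOBB L=GGOO
After move 2 (F'): F=RGRG U=WWBR R=YBYR D=GOYY L=GWOW
After move 3 (U'): U=WRWB F=GWRG R=RGYR B=YBBB L=OOOW
After move 4 (U'): U=RBWW F=OORG R=GWYR B=RGBB L=YBOW
After move 5 (U'): U=BWRW F=YBRG R=OOYR B=GWBB L=RGOW
Query 1: B[1] = W
Query 2: U[2] = R
Query 3: F[3] = G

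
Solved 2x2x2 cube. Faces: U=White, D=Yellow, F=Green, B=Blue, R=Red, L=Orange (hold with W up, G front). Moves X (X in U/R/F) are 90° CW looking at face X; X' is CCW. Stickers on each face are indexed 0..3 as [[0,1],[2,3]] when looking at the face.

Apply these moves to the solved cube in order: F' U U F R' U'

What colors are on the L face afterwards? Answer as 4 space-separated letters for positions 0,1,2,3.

After move 1 (F'): F=GGGG U=WWRR R=YRYR D=OOYY L=OWOW
After move 2 (U): U=RWRW F=YRGG R=BBYR B=OWBB L=GGOW
After move 3 (U): U=RRWW F=BBGG R=OWYR B=GGBB L=YROW
After move 4 (F): F=GBGB U=RRWR R=WWWR D=YOYY L=YOOO
After move 5 (R'): R=WRWW U=RBWG F=GRGR D=YBYB B=YGOB
After move 6 (U'): U=BGRW F=YOGR R=GRWW B=WROB L=YGOO
Query: L face = YGOO

Answer: Y G O O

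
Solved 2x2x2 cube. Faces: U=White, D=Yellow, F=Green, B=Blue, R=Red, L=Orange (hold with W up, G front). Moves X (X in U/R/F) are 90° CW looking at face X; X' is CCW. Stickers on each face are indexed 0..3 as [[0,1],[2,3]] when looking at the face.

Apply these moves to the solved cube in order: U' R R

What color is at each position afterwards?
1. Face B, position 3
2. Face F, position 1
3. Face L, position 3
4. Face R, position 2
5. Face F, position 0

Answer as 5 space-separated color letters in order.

Answer: B B O G O

Derivation:
After move 1 (U'): U=WWWW F=OOGG R=GGRR B=RRBB L=BBOO
After move 2 (R): R=RGRG U=WOWG F=OYGY D=YBYR B=WRWB
After move 3 (R): R=RRGG U=WYWY F=OBGR D=YWYW B=GROB
Query 1: B[3] = B
Query 2: F[1] = B
Query 3: L[3] = O
Query 4: R[2] = G
Query 5: F[0] = O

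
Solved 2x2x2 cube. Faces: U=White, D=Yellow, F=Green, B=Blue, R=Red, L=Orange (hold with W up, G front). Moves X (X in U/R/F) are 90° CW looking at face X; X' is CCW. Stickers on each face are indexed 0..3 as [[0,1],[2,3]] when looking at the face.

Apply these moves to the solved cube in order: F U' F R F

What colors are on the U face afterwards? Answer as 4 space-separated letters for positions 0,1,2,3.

Answer: W O R R

Derivation:
After move 1 (F): F=GGGG U=WWOO R=WRWR D=RRYY L=OYOY
After move 2 (U'): U=WOWO F=OYGG R=GGWR B=WRBB L=BBOY
After move 3 (F): F=GOGY U=WOYB R=WGOR D=WGYY L=BROR
After move 4 (R): R=OWRG U=WOYY F=GGGY D=WBYW B=BROB
After move 5 (F): F=GGYG U=WORR R=YWYG D=ROYW L=BWOB
Query: U face = WORR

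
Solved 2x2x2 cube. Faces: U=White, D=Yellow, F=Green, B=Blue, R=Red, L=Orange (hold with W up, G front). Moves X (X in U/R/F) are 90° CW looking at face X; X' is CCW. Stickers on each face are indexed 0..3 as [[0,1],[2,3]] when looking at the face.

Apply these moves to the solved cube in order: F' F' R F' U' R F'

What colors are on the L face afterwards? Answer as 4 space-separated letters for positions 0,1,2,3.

Answer: Y G O W

Derivation:
After move 1 (F'): F=GGGG U=WWRR R=YRYR D=OOYY L=OWOW
After move 2 (F'): F=GGGG U=WWYY R=OROR D=WWYY L=OROR
After move 3 (R): R=OORR U=WGYG F=GWGY D=WBYB B=YBWB
After move 4 (F'): F=WYGG U=WGOR R=BOWR D=RRYB L=OGOY
After move 5 (U'): U=GRWO F=OGGG R=WYWR B=BOWB L=YBOY
After move 6 (R): R=WWRY U=GGWG F=ORGB D=RWYB B=OORB
After move 7 (F'): F=RBOG U=GGWR R=WWRY D=BYYB L=YGOW
Query: L face = YGOW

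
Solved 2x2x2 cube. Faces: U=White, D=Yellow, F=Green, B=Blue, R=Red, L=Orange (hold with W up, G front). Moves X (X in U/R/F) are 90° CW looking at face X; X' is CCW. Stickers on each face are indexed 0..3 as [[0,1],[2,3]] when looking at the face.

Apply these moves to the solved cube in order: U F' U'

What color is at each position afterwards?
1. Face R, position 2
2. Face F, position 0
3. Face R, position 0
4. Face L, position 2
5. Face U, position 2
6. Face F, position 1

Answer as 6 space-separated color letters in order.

Answer: Y G R O W W

Derivation:
After move 1 (U): U=WWWW F=RRGG R=BBRR B=OOBB L=GGOO
After move 2 (F'): F=RGRG U=WWBR R=YBYR D=GOYY L=GWOW
After move 3 (U'): U=WRWB F=GWRG R=RGYR B=YBBB L=OOOW
Query 1: R[2] = Y
Query 2: F[0] = G
Query 3: R[0] = R
Query 4: L[2] = O
Query 5: U[2] = W
Query 6: F[1] = W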